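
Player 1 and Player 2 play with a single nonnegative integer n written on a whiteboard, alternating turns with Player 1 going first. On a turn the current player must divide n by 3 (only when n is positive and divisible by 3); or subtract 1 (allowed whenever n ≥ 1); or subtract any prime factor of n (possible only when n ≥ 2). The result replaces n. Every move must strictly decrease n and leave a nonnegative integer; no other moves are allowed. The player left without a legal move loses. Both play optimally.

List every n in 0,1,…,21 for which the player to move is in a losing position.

0, 4, 8, 14, 18

Work bottom-up. With no move the player to move loses. Otherwise the position is W if at least one move leads to an L position for the opponent, and L if every move leads to a W.
n=0: no move → L
n=1: W (go to 0, an L position)
n=2: W (go to 0, an L position)
n=3: W (go to 0, an L position)
n=4: L (options 2(W), 3(W) are all W)
n=5: W (go to 0, an L position)
n=6: W (go to 4, an L position)
n=7: W (go to 0, an L position)
n=8: L (options 6(W), 7(W) are all W)
n=9: W (go to 8, an L position)
n=10: W (go to 8, an L position)
n=11: W (go to 0, an L position)
n=12: W (go to 4, an L position)
n=13: W (go to 0, an L position)
n=14: L (options 7(W), 12(W), 13(W) are all W)
n=15: W (go to 14, an L position)
n=16: W (go to 14, an L position)
n=17: W (go to 0, an L position)
n=18: L (options 6(W), 15(W), 16(W), 17(W) are all W)
n=19: W (go to 0, an L position)
n=20: W (go to 18, an L position)
n=21: W (go to 14, an L position)
Reading off the rows marked L gives the requested list; there are 5 such values of n.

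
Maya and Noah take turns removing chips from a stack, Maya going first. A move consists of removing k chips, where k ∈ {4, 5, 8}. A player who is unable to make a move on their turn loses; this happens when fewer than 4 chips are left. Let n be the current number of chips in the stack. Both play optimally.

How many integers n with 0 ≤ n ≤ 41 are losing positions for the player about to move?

16

Label each position W (a win for the player to move) or L (a loss). A position with no legal move is L; any other position is W exactly when some move reaches an L, and L when every move reaches a W.
n=0: no move → L
n=1: no move → L
n=2: no move → L
n=3: no move → L
n=4: →0(L), so W
n=5: →1(L), so W
n=6: →2(L), so W
n=7: →3(L), so W
n=8: →3(L), so W
n=9: →1(L), so W
n=10: →2(L), so W
n=11: →3(L), so W
n=12: →8(W), 7(W), 4(W) — all W, so L
n=13: →9(W), 8(W), 5(W) — all W, so L
n=14: →10(W), 9(W), 6(W) — all W, so L
n=15: →11(W), 10(W), 7(W) — all W, so L
n=16: →12(L), so W
n=17: →13(L), so W
n=18: →14(L), so W
n=19: →15(L), so W
n=20: →15(L), so W
n=21: →13(L), so W
n=22: →14(L), so W
n=23: →15(L), so W
n=24: →20(W), 19(W), 16(W) — all W, so L
n=25: →21(W), 20(W), 17(W) — all W, so L
n=26: →22(W), 21(W), 18(W) — all W, so L
n=27: →23(W), 22(W), 19(W) — all W, so L
n=28: →24(L), so W
n=29: →25(L), so W
n=30: →26(L), so W
n=31: →27(L), so W
n=32: →27(L), so W
n=33: →25(L), so W
n=34: →26(L), so W
n=35: →27(L), so W
n=36: →32(W), 31(W), 28(W) — all W, so L
n=37: →33(W), 32(W), 29(W) — all W, so L
n=38: →34(W), 33(W), 30(W) — all W, so L
n=39: →35(W), 34(W), 31(W) — all W, so L
n=40: →36(L), so W
n=41: →37(L), so W
L entries with 0 ≤ n ≤ 41: n = 0, 1, 2, 3, 12, 13, 14, 15, 24, 25, 26, 27, 36, 37, 38, 39; that makes 16.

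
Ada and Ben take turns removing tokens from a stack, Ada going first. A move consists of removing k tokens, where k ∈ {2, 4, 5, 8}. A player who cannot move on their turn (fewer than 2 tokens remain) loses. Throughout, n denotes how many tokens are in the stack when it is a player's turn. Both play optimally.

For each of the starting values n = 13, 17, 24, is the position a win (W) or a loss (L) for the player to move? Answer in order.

13: L, 17: W, 24: W

Compute win/loss labels from the base case upward. A position with no move is L. Any other position is W if it can reach an L in one move, else L.
n=0: no move → L
n=1: no move → L
n=2: reaches L-position 0 → W
n=3: reaches L-position 1 → W
n=4: reaches L-position 0 → W
n=5: reaches L-position 1 → W
n=6: reaches L-position 1 → W
n=7: only reaches 5(W), 3(W), 2(W), all W → L
n=8: reaches L-position 0 → W
n=9: reaches L-position 7 → W
n=10: only reaches 8(W), 6(W), 5(W), 2(W), all W → L
n=11: reaches L-position 7 → W
n=12: reaches L-position 10 → W
n=13: only reaches 11(W), 9(W), 8(W), 5(W), all W → L
n=14: reaches L-position 10 → W
n=15: reaches L-position 13 → W
n=16: only reaches 14(W), 12(W), 11(W), 8(W), all W → L
n=17: reaches L-position 13 → W
n=18: reaches L-position 16 → W
n=19: only reaches 17(W), 15(W), 14(W), 11(W), all W → L
n=20: reaches L-position 16 → W
n=21: reaches L-position 19 → W
n=22: only reaches 20(W), 18(W), 17(W), 14(W), all W → L
n=23: reaches L-position 19 → W
n=24: reaches L-position 22 → W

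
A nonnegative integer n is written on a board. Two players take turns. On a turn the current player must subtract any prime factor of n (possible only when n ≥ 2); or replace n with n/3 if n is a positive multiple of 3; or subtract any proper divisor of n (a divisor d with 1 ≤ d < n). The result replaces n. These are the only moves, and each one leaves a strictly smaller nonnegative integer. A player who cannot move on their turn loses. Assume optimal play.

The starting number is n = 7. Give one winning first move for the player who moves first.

Move to 0.

Compute win/loss labels from the base case upward. A position with no move is L. Any other position is W if it can reach an L in one move, else L.
n=0: no move → L
n=1: no move → L
n=2: can move to 0, which is L ⇒ W
n=3: can move to 0, which is L ⇒ W
n=4: moves to 2(W), 3(W); every one is W ⇒ L
n=5: can move to 0, which is L ⇒ W
n=6: can move to 4, which is L ⇒ W
n=7: can move to 0, which is L ⇒ W
From 7, the L positions reachable in one move are: 0.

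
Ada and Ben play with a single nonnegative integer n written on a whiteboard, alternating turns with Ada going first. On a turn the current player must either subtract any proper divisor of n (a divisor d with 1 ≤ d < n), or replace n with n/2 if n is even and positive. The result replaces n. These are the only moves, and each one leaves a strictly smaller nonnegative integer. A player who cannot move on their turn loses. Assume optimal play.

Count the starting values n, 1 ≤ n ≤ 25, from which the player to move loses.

Build the W/L table. Terminal = L. A non-terminal position is W if it has a move to some L; otherwise it is L.
n=0: no move → L
n=1: no move → L
n=2: reaches L-position 1 → W
n=3: only reaches 2(W), which is W → L
n=4: reaches L-position 3 → W
n=5: only reaches 4(W), which is W → L
n=6: reaches L-position 3 → W
n=7: only reaches 6(W), which is W → L
n=8: reaches L-position 7 → W
n=9: only reaches 6(W), 8(W), all W → L
n=10: reaches L-position 5 → W
n=11: only reaches 10(W), which is W → L
n=12: reaches L-position 9 → W
n=13: only reaches 12(W), which is W → L
n=14: reaches L-position 7 → W
n=15: only reaches 10(W), 12(W), 14(W), all W → L
n=16: reaches L-position 15 → W
n=17: only reaches 16(W), which is W → L
n=18: reaches L-position 9 → W
n=19: only reaches 18(W), which is W → L
n=20: reaches L-position 15 → W
n=21: only reaches 14(W), 18(W), 20(W), all W → L
n=22: reaches L-position 11 → W
n=23: only reaches 22(W), which is W → L
n=24: reaches L-position 21 → W
n=25: only reaches 20(W), 24(W), all W → L
L entries with 1 ≤ n ≤ 25 (n=0 is outside the asked range and is not counted): n = 1, 3, 5, 7, 9, 11, 13, 15, 17, 19, 21, 23, 25; that makes 13.

13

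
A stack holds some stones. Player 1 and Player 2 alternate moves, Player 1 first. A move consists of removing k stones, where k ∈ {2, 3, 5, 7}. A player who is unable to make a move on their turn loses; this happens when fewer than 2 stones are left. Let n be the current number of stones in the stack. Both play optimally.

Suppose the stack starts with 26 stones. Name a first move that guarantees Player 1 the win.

Remove 7, leaving 19.

Build the W/L table. Terminal = L. A non-terminal position is W if it has a move to some L; otherwise it is L.
n=0: no move → L
n=1: no move → L
n=2: W (go to 0, an L position)
n=3: W (go to 1, an L position)
n=4: W (go to 1, an L position)
n=5: W (go to 0, an L position)
n=6: W (go to 1, an L position)
n=7: W (go to 0, an L position)
n=8: W (go to 1, an L position)
n=9: L (options 7(W), 6(W), 4(W), 2(W) are all W)
n=10: L (options 8(W), 7(W), 5(W), 3(W) are all W)
n=11: W (go to 9, an L position)
n=12: W (go to 10, an L position)
n=13: W (go to 10, an L position)
n=14: W (go to 9, an L position)
n=15: W (go to 10, an L position)
n=16: W (go to 9, an L position)
n=17: W (go to 10, an L position)
n=18: L (options 16(W), 15(W), 13(W), 11(W) are all W)
n=19: L (options 17(W), 16(W), 14(W), 12(W) are all W)
n=20: W (go to 18, an L position)
n=21: W (go to 19, an L position)
n=22: W (go to 19, an L position)
n=23: W (go to 18, an L position)
n=24: W (go to 19, an L position)
n=25: W (go to 18, an L position)
n=26: W (go to 19, an L position)
From 26, the L positions reachable in one move are: 19.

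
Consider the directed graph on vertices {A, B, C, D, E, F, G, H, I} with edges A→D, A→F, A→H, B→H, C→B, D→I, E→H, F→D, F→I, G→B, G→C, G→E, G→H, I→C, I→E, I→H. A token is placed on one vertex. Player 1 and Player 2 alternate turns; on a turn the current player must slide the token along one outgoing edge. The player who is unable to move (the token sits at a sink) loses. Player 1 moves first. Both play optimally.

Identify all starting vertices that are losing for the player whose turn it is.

Build the W/L table. Terminal = L. A non-terminal position is W if it has a move to some L; otherwise it is L.
Every edge goes from a vertex to one that appears earlier in the order H, B, C, E, I, G, D, F, A, so processing vertices in that order labels each vertex after all of its successors.
H: no outgoing edge → L
B: reaches L-position H → W
C: only reaches B(W), which is W → L
E: reaches L-position H → W
I: reaches L-position C → W
G: reaches L-position C → W
D: only reaches I(W), which is W → L
F: reaches L-position D → W
A: reaches L-position D → W
The losing starting vertices are exactly the entries labelled L in this table (3 of them).

C, D, H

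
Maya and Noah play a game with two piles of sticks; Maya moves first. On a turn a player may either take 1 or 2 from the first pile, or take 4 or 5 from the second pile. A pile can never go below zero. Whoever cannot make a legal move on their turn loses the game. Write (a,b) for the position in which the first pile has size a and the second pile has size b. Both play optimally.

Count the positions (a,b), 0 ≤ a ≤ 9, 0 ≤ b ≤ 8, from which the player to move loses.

31

Positions with no move are L. A position that does have a move is losing for the player to move precisely when every available move leads to a winning position for the opponent. Fill in the labels:
Every move lowers a or b (never raises either), so fill the grid row by row in increasing a, and left to right within a row: each cell's successors are then already labelled.
      b=0  b=1  b=2  b=3  b=4  b=5  b=6  b=7  b=8
a=0:    L    L    L    L    W    W    W    W    W
a=1:    W    W    W    W    L    L    L    L    W
a=2:    W    W    W    W    W    W    W    W    L
a=3:    L    L    L    L    W    W    W    W    W
a=4:    W    W    W    W    L    L    L    L    W
a=5:    W    W    W    W    W    W    W    W    L
a=6:    L    L    L    L    W    W    W    W    W
a=7:    W    W    W    W    L    L    L    L    W
a=8:    W    W    W    W    W    W    W    W    L
a=9:    L    L    L    L    W    W    W    W    W
Cells with no legal move (terminal, hence L): (0,0), (0,1), (0,2), (0,3).
The remaining L cells, each justified by listing all of its moves:
(1,4): L (options (0,4)(W), (1,0)(W) are all W)
(1,5): L (options (0,5)(W), (1,1)(W), (1,0)(W) are all W)
(1,6): L (options (0,6)(W), (1,2)(W), (1,1)(W) are all W)
(1,7): L (options (0,7)(W), (1,3)(W), (1,2)(W) are all W)
(2,8): L (options (1,8)(W), (0,8)(W), (2,4)(W), (2,3)(W) are all W)
(3,0): L (options (2,0)(W), (1,0)(W) are all W)
(3,1): L (options (2,1)(W), (1,1)(W) are all W)
(3,2): L (options (2,2)(W), (1,2)(W) are all W)
(3,3): L (options (2,3)(W), (1,3)(W) are all W)
(4,4): L (options (3,4)(W), (2,4)(W), (4,0)(W) are all W)
(4,5): L (options (3,5)(W), (2,5)(W), (4,1)(W), (4,0)(W) are all W)
(4,6): L (options (3,6)(W), (2,6)(W), (4,2)(W), (4,1)(W) are all W)
(4,7): L (options (3,7)(W), (2,7)(W), (4,3)(W), (4,2)(W) are all W)
(5,8): L (options (4,8)(W), (3,8)(W), (5,4)(W), (5,3)(W) are all W)
(6,0): L (options (5,0)(W), (4,0)(W) are all W)
(6,1): L (options (5,1)(W), (4,1)(W) are all W)
(6,2): L (options (5,2)(W), (4,2)(W) are all W)
(6,3): L (options (5,3)(W), (4,3)(W) are all W)
(7,4): L (options (6,4)(W), (5,4)(W), (7,0)(W) are all W)
(7,5): L (options (6,5)(W), (5,5)(W), (7,1)(W), (7,0)(W) are all W)
(7,6): L (options (6,6)(W), (5,6)(W), (7,2)(W), (7,1)(W) are all W)
(7,7): L (options (6,7)(W), (5,7)(W), (7,3)(W), (7,2)(W) are all W)
(8,8): L (options (7,8)(W), (6,8)(W), (8,4)(W), (8,3)(W) are all W)
(9,0): L (options (8,0)(W), (7,0)(W) are all W)
(9,1): L (options (8,1)(W), (7,1)(W) are all W)
(9,2): L (options (8,2)(W), (7,2)(W) are all W)
(9,3): L (options (8,3)(W), (7,3)(W) are all W)
Every other cell has at least one move into one of the L cells above, so it is W.
L cells per row: a=0: 4, a=1: 4, a=2: 1, a=3: 4, a=4: 4, a=5: 1, a=6: 4, a=7: 4, a=8: 1, a=9: 4; total 31.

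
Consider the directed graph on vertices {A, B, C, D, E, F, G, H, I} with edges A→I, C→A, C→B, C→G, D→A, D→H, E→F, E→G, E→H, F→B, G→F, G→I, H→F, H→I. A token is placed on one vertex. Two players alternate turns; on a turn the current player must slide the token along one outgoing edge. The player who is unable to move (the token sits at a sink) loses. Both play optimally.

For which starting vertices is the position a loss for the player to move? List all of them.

B, D, E, I

Positions with no move are L. A position that does have a move is losing for the player to move precisely when every available move leads to a winning position for the opponent. Fill in the labels:
Every edge goes from a vertex to one that appears earlier in the order I, B, F, A, H, D, G, E, C, so processing vertices in that order labels each vertex after all of its successors.
I: no outgoing edge → L
B: no outgoing edge → L
F: W (go to B, an L position)
A: W (go to I, an L position)
H: W (go to I, an L position)
D: L (options H(W), A(W) are all W)
G: W (go to I, an L position)
E: L (options G(W), H(W), F(W) are all W)
C: W (go to B, an L position)
The losing starting vertices are exactly the entries labelled L in this table (4 of them).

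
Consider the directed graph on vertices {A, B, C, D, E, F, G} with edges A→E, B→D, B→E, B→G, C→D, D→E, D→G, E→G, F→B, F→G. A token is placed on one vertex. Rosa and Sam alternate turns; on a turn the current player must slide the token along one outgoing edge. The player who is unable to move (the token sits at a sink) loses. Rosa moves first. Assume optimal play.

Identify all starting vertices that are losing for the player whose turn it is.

A, C, G

Use the standard recursion: the mover loses at a terminal position; elsewhere, the mover wins exactly when some move hands the opponent an L position.
Every edge goes from a vertex to one that appears earlier in the order G, E, D, B, A, F, C, so processing vertices in that order labels each vertex after all of its successors.
G: no outgoing edge → L
E: can move to G, which is L ⇒ W
D: can move to G, which is L ⇒ W
B: can move to G, which is L ⇒ W
A: the only move is to E(W), a W ⇒ L
F: can move to G, which is L ⇒ W
C: the only move is to D(W), a W ⇒ L
Reading off the rows marked L gives the requested list; there are 3 such vertices.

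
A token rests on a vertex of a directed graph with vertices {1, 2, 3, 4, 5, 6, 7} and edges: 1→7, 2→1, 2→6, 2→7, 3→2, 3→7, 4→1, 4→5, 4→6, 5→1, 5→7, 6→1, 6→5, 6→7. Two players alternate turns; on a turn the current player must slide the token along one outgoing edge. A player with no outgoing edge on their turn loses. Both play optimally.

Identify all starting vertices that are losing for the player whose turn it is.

Work bottom-up. With no move the player to move loses. Otherwise the position is W if at least one move leads to an L position for the opponent, and L if every move leads to a W.
Every edge goes from a vertex to one that appears earlier in the order 7, 1, 5, 6, 4, 2, 3, so processing vertices in that order labels each vertex after all of its successors.
7: no outgoing edge → L
1: W (go to 7, an L position)
5: W (go to 7, an L position)
6: W (go to 7, an L position)
4: L (options 6(W), 5(W), 1(W) are all W)
2: W (go to 7, an L position)
3: W (go to 7, an L position)
The losing starting vertices are exactly the entries labelled L in this table (2 of them).

4, 7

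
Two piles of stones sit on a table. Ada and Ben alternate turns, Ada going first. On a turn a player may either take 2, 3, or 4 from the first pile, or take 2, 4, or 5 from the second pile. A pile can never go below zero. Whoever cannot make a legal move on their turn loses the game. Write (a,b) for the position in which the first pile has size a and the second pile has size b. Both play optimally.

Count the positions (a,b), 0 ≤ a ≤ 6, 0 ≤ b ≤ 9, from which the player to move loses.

22

Use the standard recursion: the mover loses at a terminal position; elsewhere, the mover wins exactly when some move hands the opponent an L position.
Every move lowers a or b (never raises either), so fill the grid row by row in increasing a, and left to right within a row: each cell's successors are then already labelled.
      b=0  b=1  b=2  b=3  b=4  b=5  b=6  b=7  b=8  b=9
a=0:    L    L    W    W    W    W    W    L    L    W
a=1:    L    L    W    W    W    W    W    L    L    W
a=2:    W    W    L    L    W    W    W    W    W    L
a=3:    W    W    L    L    W    W    W    W    W    L
a=4:    W    W    W    W    L    L    W    W    W    W
a=5:    W    W    W    W    L    L    W    W    W    W
a=6:    L    L    W    W    W    W    W    L    L    W
Cells with no legal move (terminal, hence L): (0,0), (0,1), (1,0), (1,1).
The remaining L cells, each justified by listing all of its moves:
(0,7): only reaches (0,5)(W), (0,3)(W), (0,2)(W), all W → L
(0,8): only reaches (0,6)(W), (0,4)(W), (0,3)(W), all W → L
(1,7): only reaches (1,5)(W), (1,3)(W), (1,2)(W), all W → L
(1,8): only reaches (1,6)(W), (1,4)(W), (1,3)(W), all W → L
(2,2): only reaches (0,2)(W), (2,0)(W), all W → L
(2,3): only reaches (0,3)(W), (2,1)(W), all W → L
(2,9): only reaches (0,9)(W), (2,7)(W), (2,5)(W), (2,4)(W), all W → L
(3,2): only reaches (1,2)(W), (0,2)(W), (3,0)(W), all W → L
(3,3): only reaches (1,3)(W), (0,3)(W), (3,1)(W), all W → L
(3,9): only reaches (1,9)(W), (0,9)(W), (3,7)(W), (3,5)(W), (3,4)(W), all W → L
(4,4): only reaches (2,4)(W), (1,4)(W), (0,4)(W), (4,2)(W), (4,0)(W), all W → L
(4,5): only reaches (2,5)(W), (1,5)(W), (0,5)(W), (4,3)(W), (4,1)(W), (4,0)(W), all W → L
(5,4): only reaches (3,4)(W), (2,4)(W), (1,4)(W), (5,2)(W), (5,0)(W), all W → L
(5,5): only reaches (3,5)(W), (2,5)(W), (1,5)(W), (5,3)(W), (5,1)(W), (5,0)(W), all W → L
(6,0): only reaches (4,0)(W), (3,0)(W), (2,0)(W), all W → L
(6,1): only reaches (4,1)(W), (3,1)(W), (2,1)(W), all W → L
(6,7): only reaches (4,7)(W), (3,7)(W), (2,7)(W), (6,5)(W), (6,3)(W), (6,2)(W), all W → L
(6,8): only reaches (4,8)(W), (3,8)(W), (2,8)(W), (6,6)(W), (6,4)(W), (6,3)(W), all W → L
Every other cell has at least one move into one of the L cells above, so it is W.
L cells per row: a=0: 4, a=1: 4, a=2: 3, a=3: 3, a=4: 2, a=5: 2, a=6: 4; total 22.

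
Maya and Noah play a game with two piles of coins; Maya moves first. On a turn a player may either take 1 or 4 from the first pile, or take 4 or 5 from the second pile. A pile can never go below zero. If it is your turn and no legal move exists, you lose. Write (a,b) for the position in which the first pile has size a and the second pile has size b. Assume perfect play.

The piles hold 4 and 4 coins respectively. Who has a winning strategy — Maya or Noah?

Compute win/loss labels from the base case upward. A position with no move is L. Any other position is W if it can reach an L in one move, else L.
No move ever increases a pile, so every position that can arise here has a ≤ 4 and b ≤ 4; it is enough to label the cells with 0 ≤ a ≤ 4 and 0 ≤ b ≤ 4.
Every move lowers a or b (never raises either), so fill the grid row by row in increasing a, and left to right within a row: each cell's successors are then already labelled.
      b=0  b=1  b=2  b=3  b=4
a=0:    L    L    L    L    W
a=1:    W    W    W    W    L
a=2:    L    L    L    L    W
a=3:    W    W    W    W    L
a=4:    W    W    W    W    W
Cells with no legal move (terminal, hence L): (0,0), (0,1), (0,2), (0,3).
The remaining L cells, each justified by listing all of its moves:
(1,4): →(0,4)(W), (1,0)(W) — all W, so L
(2,0): →(1,0)(W) only, which is W, so L
(2,1): →(1,1)(W) only, which is W, so L
(2,2): →(1,2)(W) only, which is W, so L
(2,3): →(1,3)(W) only, which is W, so L
(3,4): →(2,4)(W), (3,0)(W) — all W, so L
Every other cell has at least one move into one of the L cells above, so it is W.
The starting position (4,4) is W: Maya should move to (3,4), handing over an L position.

Maya wins.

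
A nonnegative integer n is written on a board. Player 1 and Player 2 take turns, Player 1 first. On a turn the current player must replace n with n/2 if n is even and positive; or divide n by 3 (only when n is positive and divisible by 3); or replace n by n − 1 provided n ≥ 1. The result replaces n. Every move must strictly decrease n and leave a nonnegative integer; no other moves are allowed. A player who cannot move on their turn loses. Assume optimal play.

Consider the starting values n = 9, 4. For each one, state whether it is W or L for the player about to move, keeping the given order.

Use the standard recursion: the mover loses at a terminal position; elsewhere, the mover wins exactly when some move hands the opponent an L position.
n=0: no move → L
n=1: W (go to 0, an L position)
n=2: L (sole option 1(W) is W)
n=3: W (go to 2, an L position)
n=4: W (go to 2, an L position)
n=5: L (sole option 4(W) is W)
n=6: W (go to 2, an L position)
n=7: L (sole option 6(W) is W)
n=8: W (go to 7, an L position)
n=9: L (options 3(W), 8(W) are all W)

9: L, 4: W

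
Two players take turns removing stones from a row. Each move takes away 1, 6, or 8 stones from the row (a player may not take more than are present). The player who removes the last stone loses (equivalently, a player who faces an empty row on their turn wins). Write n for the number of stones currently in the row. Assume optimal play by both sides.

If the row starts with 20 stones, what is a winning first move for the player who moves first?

Remove 1, leaving 19.

Work bottom-up. With no move the player to move wins. Otherwise the position is W if at least one move leads to an L position for the opponent, and L if every move leads to a W.
n=0: no move; the opponent has just taken the last stone and therefore loses → W
n=1: L (sole option 0(W) is W)
n=2: W (go to 1, an L position)
n=3: L (sole option 2(W) is W)
n=4: W (go to 3, an L position)
n=5: L (sole option 4(W) is W)
n=6: W (go to 5, an L position)
n=7: W (go to 1, an L position)
n=8: L (options 7(W), 2(W), 0(W) are all W)
n=9: W (go to 8, an L position)
n=10: L (options 9(W), 4(W), 2(W) are all W)
n=11: W (go to 10, an L position)
n=12: L (options 11(W), 6(W), 4(W) are all W)
n=13: W (go to 12, an L position)
n=14: W (go to 8, an L position)
n=15: L (options 14(W), 9(W), 7(W) are all W)
n=16: W (go to 15, an L position)
n=17: L (options 16(W), 11(W), 9(W) are all W)
n=18: W (go to 17, an L position)
n=19: L (options 18(W), 13(W), 11(W) are all W)
n=20: W (go to 19, an L position)
From 20, the L positions reachable in one move are: 19, 12. Any move reaching one of these is winning.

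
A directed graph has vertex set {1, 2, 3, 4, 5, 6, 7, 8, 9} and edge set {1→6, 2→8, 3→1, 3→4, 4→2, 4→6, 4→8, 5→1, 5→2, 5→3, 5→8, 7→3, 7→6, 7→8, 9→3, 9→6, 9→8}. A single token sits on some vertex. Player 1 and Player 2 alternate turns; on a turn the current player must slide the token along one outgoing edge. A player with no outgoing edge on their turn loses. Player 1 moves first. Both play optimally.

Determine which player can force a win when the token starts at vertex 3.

Player 2 wins.

Work bottom-up. With no move the player to move loses. Otherwise the position is W if at least one move leads to an L position for the opponent, and L if every move leads to a W.
Every edge goes from a vertex to one that appears earlier in the order 8, 6, 2, 1, 4, 3, 9, 5, 7, so processing vertices in that order labels each vertex after all of its successors.
8: no outgoing edge → L
6: no outgoing edge → L
2: →8(L), so W
1: →6(L), so W
4: →6(L), so W
3: →4(W), 1(W) — all W, so L
9: →3(L), so W
5: →3(L), so W
7: →3(L), so W
Every move from 3 reaches a W position, so the mover loses.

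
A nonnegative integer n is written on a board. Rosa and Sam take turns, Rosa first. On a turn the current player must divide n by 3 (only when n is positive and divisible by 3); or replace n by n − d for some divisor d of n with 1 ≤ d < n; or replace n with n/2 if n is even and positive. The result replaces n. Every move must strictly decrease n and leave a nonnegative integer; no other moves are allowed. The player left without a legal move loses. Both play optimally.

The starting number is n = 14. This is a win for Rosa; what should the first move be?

Use the standard recursion: the mover loses at a terminal position; elsewhere, the mover wins exactly when some move hands the opponent an L position.
n=0: no move → L
n=1: no move → L
n=2: can move to 1, which is L ⇒ W
n=3: can move to 1, which is L ⇒ W
n=4: moves to 2(W), 3(W); every one is W ⇒ L
n=5: can move to 4, which is L ⇒ W
n=6: can move to 4, which is L ⇒ W
n=7: the only move is to 6(W), a W ⇒ L
n=8: can move to 4, which is L ⇒ W
n=9: moves to 3(W), 6(W), 8(W); every one is W ⇒ L
n=10: can move to 9, which is L ⇒ W
n=11: the only move is to 10(W), a W ⇒ L
n=12: can move to 4, which is L ⇒ W
n=13: the only move is to 12(W), a W ⇒ L
n=14: can move to 7, which is L ⇒ W
From 14, the L positions reachable in one move are: 7, 13. Any move reaching one of these is winning.

Move to 7.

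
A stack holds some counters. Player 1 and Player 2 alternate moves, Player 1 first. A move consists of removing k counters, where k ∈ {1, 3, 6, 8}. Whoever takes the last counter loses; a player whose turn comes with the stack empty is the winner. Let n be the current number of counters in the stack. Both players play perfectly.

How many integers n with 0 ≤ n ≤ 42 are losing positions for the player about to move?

15

Positions with no move are W. A position that does have a move is losing for the player to move precisely when every available move leads to a winning position for the opponent. Fill in the labels:
n=0: no move; the opponent has just taken the last counter and therefore loses → W
n=1: →0(W) only, which is W, so L
n=2: →1(L), so W
n=3: →2(W), 0(W) — all W, so L
n=4: →3(L), so W
n=5: →4(W), 2(W) — all W, so L
n=6: →5(L), so W
n=7: →1(L), so W
n=8: →5(L), so W
n=9: →3(L), so W
n=10: →9(W), 7(W), 4(W), 2(W) — all W, so L
n=11: →10(L), so W
n=12: →11(W), 9(W), 6(W), 4(W) — all W, so L
n=13: →12(L), so W
n=14: →13(W), 11(W), 8(W), 6(W) — all W, so L
n=15: →14(L), so W
n=16: →10(L), so W
n=17: →14(L), so W
n=18: →12(L), so W
n=19: →18(W), 16(W), 13(W), 11(W) — all W, so L
n=20: →19(L), so W
n=21: →20(W), 18(W), 15(W), 13(W) — all W, so L
n=22: →21(L), so W
n=23: →22(W), 20(W), 17(W), 15(W) — all W, so L
n=24: →23(L), so W
n=25: →19(L), so W
n=26: →23(L), so W
n=27: →21(L), so W
n=28: →27(W), 25(W), 22(W), 20(W) — all W, so L
n=29: →28(L), so W
n=30: →29(W), 27(W), 24(W), 22(W) — all W, so L
n=31: →30(L), so W
n=32: →31(W), 29(W), 26(W), 24(W) — all W, so L
n=33: →32(L), so W
n=34: →28(L), so W
n=35: →32(L), so W
n=36: →30(L), so W
n=37: →36(W), 34(W), 31(W), 29(W) — all W, so L
n=38: →37(L), so W
n=39: →38(W), 36(W), 33(W), 31(W) — all W, so L
n=40: →39(L), so W
n=41: →40(W), 38(W), 35(W), 33(W) — all W, so L
n=42: →41(L), so W
L entries with 0 ≤ n ≤ 42: n = 1, 3, 5, 10, 12, 14, 19, 21, 23, 28, 30, 32, 37, 39, 41; that makes 15.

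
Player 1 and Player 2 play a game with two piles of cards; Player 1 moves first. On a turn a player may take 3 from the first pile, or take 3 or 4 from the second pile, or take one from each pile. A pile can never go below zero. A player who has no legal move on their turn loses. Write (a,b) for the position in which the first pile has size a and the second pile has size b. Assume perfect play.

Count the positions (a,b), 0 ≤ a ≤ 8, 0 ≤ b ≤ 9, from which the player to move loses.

34

Positions with no move are L. A position that does have a move is losing for the player to move precisely when every available move leads to a winning position for the opponent. Fill in the labels:
Every move lowers a or b (never raises either), so fill the grid row by row in increasing a, and left to right within a row: each cell's successors are then already labelled.
      b=0  b=1  b=2  b=3  b=4  b=5  b=6  b=7  b=8  b=9
a=0:    L    L    L    W    W    W    W    L    L    L
a=1:    L    W    W    W    W    L    L    L    W    W
a=2:    L    W    L    W    W    W    W    W    W    L
a=3:    W    W    W    W    L    L    L    W    W    W
a=4:    W    L    L    L    W    W    W    W    L    L
a=5:    W    L    W    W    W    W    L    L    L    W
a=6:    L    L    W    W    W    W    W    W    W    W
a=7:    L    W    W    W    W    L    L    L    W    W
a=8:    L    W    L    W    W    W    W    W    W    L
Cells with no legal move (terminal, hence L): (0,0), (0,1), (0,2), (1,0), (2,0).
The remaining L cells, each justified by listing all of its moves:
(0,7): only reaches (0,4)(W), (0,3)(W), all W → L
(0,8): only reaches (0,5)(W), (0,4)(W), all W → L
(0,9): only reaches (0,6)(W), (0,5)(W), all W → L
(1,5): only reaches (1,2)(W), (1,1)(W), (0,4)(W), all W → L
(1,6): only reaches (1,3)(W), (1,2)(W), (0,5)(W), all W → L
(1,7): only reaches (1,4)(W), (1,3)(W), (0,6)(W), all W → L
(2,2): only reaches (1,1)(W), which is W → L
(2,9): only reaches (2,6)(W), (2,5)(W), (1,8)(W), all W → L
(3,4): only reaches (0,4)(W), (3,1)(W), (3,0)(W), (2,3)(W), all W → L
(3,5): only reaches (0,5)(W), (3,2)(W), (3,1)(W), (2,4)(W), all W → L
(3,6): only reaches (0,6)(W), (3,3)(W), (3,2)(W), (2,5)(W), all W → L
(4,1): only reaches (1,1)(W), (3,0)(W), all W → L
(4,2): only reaches (1,2)(W), (3,1)(W), all W → L
(4,3): only reaches (1,3)(W), (4,0)(W), (3,2)(W), all W → L
(4,8): only reaches (1,8)(W), (4,5)(W), (4,4)(W), (3,7)(W), all W → L
(4,9): only reaches (1,9)(W), (4,6)(W), (4,5)(W), (3,8)(W), all W → L
(5,1): only reaches (2,1)(W), (4,0)(W), all W → L
(5,6): only reaches (2,6)(W), (5,3)(W), (5,2)(W), (4,5)(W), all W → L
(5,7): only reaches (2,7)(W), (5,4)(W), (5,3)(W), (4,6)(W), all W → L
(5,8): only reaches (2,8)(W), (5,5)(W), (5,4)(W), (4,7)(W), all W → L
(6,0): only reaches (3,0)(W), which is W → L
(6,1): only reaches (3,1)(W), (5,0)(W), all W → L
(7,0): only reaches (4,0)(W), which is W → L
(7,5): only reaches (4,5)(W), (7,2)(W), (7,1)(W), (6,4)(W), all W → L
(7,6): only reaches (4,6)(W), (7,3)(W), (7,2)(W), (6,5)(W), all W → L
(7,7): only reaches (4,7)(W), (7,4)(W), (7,3)(W), (6,6)(W), all W → L
(8,0): only reaches (5,0)(W), which is W → L
(8,2): only reaches (5,2)(W), (7,1)(W), all W → L
(8,9): only reaches (5,9)(W), (8,6)(W), (8,5)(W), (7,8)(W), all W → L
Every other cell has at least one move into one of the L cells above, so it is W.
L cells per row: a=0: 6, a=1: 4, a=2: 3, a=3: 3, a=4: 5, a=5: 4, a=6: 2, a=7: 4, a=8: 3; total 34.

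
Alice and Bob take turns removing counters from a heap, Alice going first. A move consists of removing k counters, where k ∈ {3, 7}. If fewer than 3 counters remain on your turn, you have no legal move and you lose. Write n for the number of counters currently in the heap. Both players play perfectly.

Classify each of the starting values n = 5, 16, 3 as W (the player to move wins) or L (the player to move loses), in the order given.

Positions with no move are L. A position that does have a move is losing for the player to move precisely when every available move leads to a winning position for the opponent. Fill in the labels:
n=0: no move → L
n=1: no move → L
n=2: no move → L
n=3: W (go to 0, an L position)
n=4: W (go to 1, an L position)
n=5: W (go to 2, an L position)
n=6: L (sole option 3(W) is W)
n=7: W (go to 0, an L position)
n=8: W (go to 1, an L position)
n=9: W (go to 6, an L position)
n=10: L (options 7(W), 3(W) are all W)
n=11: L (options 8(W), 4(W) are all W)
n=12: L (options 9(W), 5(W) are all W)
n=13: W (go to 10, an L position)
n=14: W (go to 11, an L position)
n=15: W (go to 12, an L position)
n=16: L (options 13(W), 9(W) are all W)

5: W, 16: L, 3: W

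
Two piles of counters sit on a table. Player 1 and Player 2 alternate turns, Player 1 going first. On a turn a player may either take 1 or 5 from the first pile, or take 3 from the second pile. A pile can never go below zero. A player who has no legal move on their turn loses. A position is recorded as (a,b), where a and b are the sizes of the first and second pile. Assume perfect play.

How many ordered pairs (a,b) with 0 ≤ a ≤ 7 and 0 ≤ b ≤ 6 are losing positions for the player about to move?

Use the standard recursion: the mover loses at a terminal position; elsewhere, the mover wins exactly when some move hands the opponent an L position.
Every move lowers a or b (never raises either), so fill the grid row by row in increasing a, and left to right within a row: each cell's successors are then already labelled.
      b=0  b=1  b=2  b=3  b=4  b=5  b=6
a=0:    L    L    L    W    W    W    L
a=1:    W    W    W    L    L    L    W
a=2:    L    L    L    W    W    W    L
a=3:    W    W    W    L    L    L    W
a=4:    L    L    L    W    W    W    L
a=5:    W    W    W    L    L    L    W
a=6:    L    L    L    W    W    W    L
a=7:    W    W    W    L    L    L    W
Cells with no legal move (terminal, hence L): (0,0), (0,1), (0,2).
The remaining L cells, each justified by listing all of its moves:
(0,6): L (sole option (0,3)(W) is W)
(1,3): L (options (0,3)(W), (1,0)(W) are all W)
(1,4): L (options (0,4)(W), (1,1)(W) are all W)
(1,5): L (options (0,5)(W), (1,2)(W) are all W)
(2,0): L (sole option (1,0)(W) is W)
(2,1): L (sole option (1,1)(W) is W)
(2,2): L (sole option (1,2)(W) is W)
(2,6): L (options (1,6)(W), (2,3)(W) are all W)
(3,3): L (options (2,3)(W), (3,0)(W) are all W)
(3,4): L (options (2,4)(W), (3,1)(W) are all W)
(3,5): L (options (2,5)(W), (3,2)(W) are all W)
(4,0): L (sole option (3,0)(W) is W)
(4,1): L (sole option (3,1)(W) is W)
(4,2): L (sole option (3,2)(W) is W)
(4,6): L (options (3,6)(W), (4,3)(W) are all W)
(5,3): L (options (4,3)(W), (0,3)(W), (5,0)(W) are all W)
(5,4): L (options (4,4)(W), (0,4)(W), (5,1)(W) are all W)
(5,5): L (options (4,5)(W), (0,5)(W), (5,2)(W) are all W)
(6,0): L (options (5,0)(W), (1,0)(W) are all W)
(6,1): L (options (5,1)(W), (1,1)(W) are all W)
(6,2): L (options (5,2)(W), (1,2)(W) are all W)
(6,6): L (options (5,6)(W), (1,6)(W), (6,3)(W) are all W)
(7,3): L (options (6,3)(W), (2,3)(W), (7,0)(W) are all W)
(7,4): L (options (6,4)(W), (2,4)(W), (7,1)(W) are all W)
(7,5): L (options (6,5)(W), (2,5)(W), (7,2)(W) are all W)
Every other cell has at least one move into one of the L cells above, so it is W.
L cells per row: a=0: 4, a=1: 3, a=2: 4, a=3: 3, a=4: 4, a=5: 3, a=6: 4, a=7: 3; total 28.

28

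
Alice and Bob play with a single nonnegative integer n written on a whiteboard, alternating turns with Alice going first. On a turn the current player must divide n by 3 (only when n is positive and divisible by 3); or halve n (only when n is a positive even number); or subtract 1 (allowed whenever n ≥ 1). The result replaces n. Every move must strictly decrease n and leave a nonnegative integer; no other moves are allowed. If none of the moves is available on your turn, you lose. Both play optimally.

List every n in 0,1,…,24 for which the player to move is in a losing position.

0, 2, 5, 7, 9, 11, 13, 16, 19, 23

Label each position W (a win for the player to move) or L (a loss). A position with no legal move is L; any other position is W exactly when some move reaches an L, and L when every move reaches a W.
n=0: no move → L
n=1: can move to 0, which is L ⇒ W
n=2: the only move is to 1(W), a W ⇒ L
n=3: can move to 2, which is L ⇒ W
n=4: can move to 2, which is L ⇒ W
n=5: the only move is to 4(W), a W ⇒ L
n=6: can move to 2, which is L ⇒ W
n=7: the only move is to 6(W), a W ⇒ L
n=8: can move to 7, which is L ⇒ W
n=9: moves to 3(W), 8(W); every one is W ⇒ L
n=10: can move to 5, which is L ⇒ W
n=11: the only move is to 10(W), a W ⇒ L
n=12: can move to 11, which is L ⇒ W
n=13: the only move is to 12(W), a W ⇒ L
n=14: can move to 7, which is L ⇒ W
n=15: can move to 5, which is L ⇒ W
n=16: moves to 8(W), 15(W); every one is W ⇒ L
n=17: can move to 16, which is L ⇒ W
n=18: can move to 9, which is L ⇒ W
n=19: the only move is to 18(W), a W ⇒ L
n=20: can move to 19, which is L ⇒ W
n=21: can move to 7, which is L ⇒ W
n=22: can move to 11, which is L ⇒ W
n=23: the only move is to 22(W), a W ⇒ L
n=24: can move to 23, which is L ⇒ W
Reading off the rows marked L gives the requested list; there are 10 such values of n.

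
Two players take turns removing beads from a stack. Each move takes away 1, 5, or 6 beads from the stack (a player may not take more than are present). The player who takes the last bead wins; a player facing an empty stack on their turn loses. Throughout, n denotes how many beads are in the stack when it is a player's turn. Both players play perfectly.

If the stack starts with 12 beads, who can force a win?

Positions with no move are L. A position that does have a move is losing for the player to move precisely when every available move leads to a winning position for the opponent. Fill in the labels:
n=0: no move → L
n=1: →0(L), so W
n=2: →1(W) only, which is W, so L
n=3: →2(L), so W
n=4: →3(W) only, which is W, so L
n=5: →4(L), so W
n=6: →0(L), so W
n=7: →2(L), so W
n=8: →2(L), so W
n=9: →4(L), so W
n=10: →4(L), so W
n=11: →10(W), 6(W), 5(W) — all W, so L
n=12: →11(L), so W
From 12 the player to move can remove 1, leaving 11, reaching an L position.

The first player wins.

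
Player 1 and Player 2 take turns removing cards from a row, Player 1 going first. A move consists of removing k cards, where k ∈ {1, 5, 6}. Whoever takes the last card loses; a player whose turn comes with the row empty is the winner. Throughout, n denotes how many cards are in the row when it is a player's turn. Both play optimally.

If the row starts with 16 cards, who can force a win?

Work bottom-up. With no move the player to move wins. Otherwise the position is W if at least one move leads to an L position for the opponent, and L if every move leads to a W.
n=0: no move; the opponent has just taken the last card and therefore loses → W
n=1: →0(W) only, which is W, so L
n=2: →1(L), so W
n=3: →2(W) only, which is W, so L
n=4: →3(L), so W
n=5: →4(W), 0(W) — all W, so L
n=6: →5(L), so W
n=7: →1(L), so W
n=8: →3(L), so W
n=9: →3(L), so W
n=10: →5(L), so W
n=11: →5(L), so W
n=12: →11(W), 7(W), 6(W) — all W, so L
n=13: →12(L), so W
n=14: →13(W), 9(W), 8(W) — all W, so L
n=15: →14(L), so W
n=16: →15(W), 11(W), 10(W) — all W, so L
The starting position 16 is L: whatever Player 1 does, the opponent receives a W position.

Player 2 wins.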